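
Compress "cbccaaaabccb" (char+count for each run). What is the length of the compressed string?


Input: cbccaaaabccb
Runs:
  'c' x 1 => "c1"
  'b' x 1 => "b1"
  'c' x 2 => "c2"
  'a' x 4 => "a4"
  'b' x 1 => "b1"
  'c' x 2 => "c2"
  'b' x 1 => "b1"
Compressed: "c1b1c2a4b1c2b1"
Compressed length: 14

14


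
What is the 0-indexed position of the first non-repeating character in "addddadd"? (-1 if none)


Input: addddadd
Character frequencies:
  'a': 2
  'd': 6
Scanning left to right for freq == 1:
  Position 0 ('a'): freq=2, skip
  Position 1 ('d'): freq=6, skip
  Position 2 ('d'): freq=6, skip
  Position 3 ('d'): freq=6, skip
  Position 4 ('d'): freq=6, skip
  Position 5 ('a'): freq=2, skip
  Position 6 ('d'): freq=6, skip
  Position 7 ('d'): freq=6, skip
  No unique character found => answer = -1

-1


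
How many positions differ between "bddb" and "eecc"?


Comparing "bddb" and "eecc" position by position:
  Position 0: 'b' vs 'e' => DIFFER
  Position 1: 'd' vs 'e' => DIFFER
  Position 2: 'd' vs 'c' => DIFFER
  Position 3: 'b' vs 'c' => DIFFER
Positions that differ: 4

4


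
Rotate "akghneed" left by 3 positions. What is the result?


Input: "akghneed", rotate left by 3
First 3 characters: "akg"
Remaining characters: "hneed"
Concatenate remaining + first: "hneed" + "akg" = "hneedakg"

hneedakg


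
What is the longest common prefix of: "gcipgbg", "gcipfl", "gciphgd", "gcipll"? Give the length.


Words: gcipgbg, gcipfl, gciphgd, gcipll
  Position 0: all 'g' => match
  Position 1: all 'c' => match
  Position 2: all 'i' => match
  Position 3: all 'p' => match
  Position 4: ('g', 'f', 'h', 'l') => mismatch, stop
LCP = "gcip" (length 4)

4


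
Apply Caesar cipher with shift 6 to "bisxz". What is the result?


Caesar cipher: shift "bisxz" by 6
  'b' (pos 1) + 6 = pos 7 = 'h'
  'i' (pos 8) + 6 = pos 14 = 'o'
  's' (pos 18) + 6 = pos 24 = 'y'
  'x' (pos 23) + 6 = pos 3 = 'd'
  'z' (pos 25) + 6 = pos 5 = 'f'
Result: hoydf

hoydf


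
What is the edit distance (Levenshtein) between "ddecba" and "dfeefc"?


Computing edit distance: "ddecba" -> "dfeefc"
DP table:
           d    f    e    e    f    c
      0    1    2    3    4    5    6
  d   1    0    1    2    3    4    5
  d   2    1    1    2    3    4    5
  e   3    2    2    1    2    3    4
  c   4    3    3    2    2    3    3
  b   5    4    4    3    3    3    4
  a   6    5    5    4    4    4    4
Edit distance = dp[6][6] = 4

4


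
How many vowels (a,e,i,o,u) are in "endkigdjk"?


Input: endkigdjk
Checking each character:
  'e' at position 0: vowel (running total: 1)
  'n' at position 1: consonant
  'd' at position 2: consonant
  'k' at position 3: consonant
  'i' at position 4: vowel (running total: 2)
  'g' at position 5: consonant
  'd' at position 6: consonant
  'j' at position 7: consonant
  'k' at position 8: consonant
Total vowels: 2

2


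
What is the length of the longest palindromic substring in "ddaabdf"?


Input: "ddaabdf"
Checking substrings for palindromes:
  [0:2] "dd" (len 2) => palindrome
  [2:4] "aa" (len 2) => palindrome
Longest palindromic substring: "dd" with length 2

2


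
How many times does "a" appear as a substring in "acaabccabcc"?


Searching for "a" in "acaabccabcc"
Scanning each position:
  Position 0: "a" => MATCH
  Position 1: "c" => no
  Position 2: "a" => MATCH
  Position 3: "a" => MATCH
  Position 4: "b" => no
  Position 5: "c" => no
  Position 6: "c" => no
  Position 7: "a" => MATCH
  Position 8: "b" => no
  Position 9: "c" => no
  Position 10: "c" => no
Total occurrences: 4

4


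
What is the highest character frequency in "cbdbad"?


Input: cbdbad
Character counts:
  'a': 1
  'b': 2
  'c': 1
  'd': 2
Maximum frequency: 2

2


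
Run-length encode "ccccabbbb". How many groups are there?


Input: ccccabbbb
Scanning for consecutive runs:
  Group 1: 'c' x 4 (positions 0-3)
  Group 2: 'a' x 1 (positions 4-4)
  Group 3: 'b' x 4 (positions 5-8)
Total groups: 3

3


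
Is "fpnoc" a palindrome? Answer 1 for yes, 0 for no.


Input: fpnoc
Reversed: conpf
  Compare pos 0 ('f') with pos 4 ('c'): MISMATCH
  Compare pos 1 ('p') with pos 3 ('o'): MISMATCH
Result: not a palindrome

0


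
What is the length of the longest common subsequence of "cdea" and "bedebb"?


LCS of "cdea" and "bedebb"
DP table:
           b    e    d    e    b    b
      0    0    0    0    0    0    0
  c   0    0    0    0    0    0    0
  d   0    0    0    1    1    1    1
  e   0    0    1    1    2    2    2
  a   0    0    1    1    2    2    2
LCS length = dp[4][6] = 2

2


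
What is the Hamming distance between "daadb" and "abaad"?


Comparing "daadb" and "abaad" position by position:
  Position 0: 'd' vs 'a' => differ
  Position 1: 'a' vs 'b' => differ
  Position 2: 'a' vs 'a' => same
  Position 3: 'd' vs 'a' => differ
  Position 4: 'b' vs 'd' => differ
Total differences (Hamming distance): 4

4


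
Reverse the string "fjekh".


Input: fjekh
Reading characters right to left:
  Position 4: 'h'
  Position 3: 'k'
  Position 2: 'e'
  Position 1: 'j'
  Position 0: 'f'
Reversed: hkejf

hkejf


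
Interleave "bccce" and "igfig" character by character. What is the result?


Interleaving "bccce" and "igfig":
  Position 0: 'b' from first, 'i' from second => "bi"
  Position 1: 'c' from first, 'g' from second => "cg"
  Position 2: 'c' from first, 'f' from second => "cf"
  Position 3: 'c' from first, 'i' from second => "ci"
  Position 4: 'e' from first, 'g' from second => "eg"
Result: bicgcfcieg

bicgcfcieg


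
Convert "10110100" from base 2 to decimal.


Input: "10110100" in base 2
Positional expansion:
  Digit '1' (value 1) x 2^7 = 128
  Digit '0' (value 0) x 2^6 = 0
  Digit '1' (value 1) x 2^5 = 32
  Digit '1' (value 1) x 2^4 = 16
  Digit '0' (value 0) x 2^3 = 0
  Digit '1' (value 1) x 2^2 = 4
  Digit '0' (value 0) x 2^1 = 0
  Digit '0' (value 0) x 2^0 = 0
Sum = 180

180


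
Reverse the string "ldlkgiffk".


Input: ldlkgiffk
Reading characters right to left:
  Position 8: 'k'
  Position 7: 'f'
  Position 6: 'f'
  Position 5: 'i'
  Position 4: 'g'
  Position 3: 'k'
  Position 2: 'l'
  Position 1: 'd'
  Position 0: 'l'
Reversed: kffigkldl

kffigkldl


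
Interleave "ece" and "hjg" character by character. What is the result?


Interleaving "ece" and "hjg":
  Position 0: 'e' from first, 'h' from second => "eh"
  Position 1: 'c' from first, 'j' from second => "cj"
  Position 2: 'e' from first, 'g' from second => "eg"
Result: ehcjeg

ehcjeg


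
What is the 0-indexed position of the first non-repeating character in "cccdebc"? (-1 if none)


Input: cccdebc
Character frequencies:
  'b': 1
  'c': 4
  'd': 1
  'e': 1
Scanning left to right for freq == 1:
  Position 0 ('c'): freq=4, skip
  Position 1 ('c'): freq=4, skip
  Position 2 ('c'): freq=4, skip
  Position 3 ('d'): unique! => answer = 3

3


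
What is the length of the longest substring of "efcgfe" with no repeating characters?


Input: "efcgfe"
Sliding window (track last position of each char):
  Position 0 ('e'): window [0,0] length 1 -- new best
  Position 1 ('f'): window [0,1] length 2 -- new best
  Position 2 ('c'): window [0,2] length 3 -- new best
  Position 3 ('g'): window [0,3] length 4 -- new best
  Position 4 ('f'): repeat (last at 1), move window start to 2
  Position 4 ('f'): window [2,4] length 3
  Position 5 ('e'): window [2,5] length 4
Longest substring with no repeats: "efcg" with length 4

4


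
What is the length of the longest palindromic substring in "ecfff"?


Input: "ecfff"
Checking substrings for palindromes:
  [2:5] "fff" (len 3) => palindrome
  [2:4] "ff" (len 2) => palindrome
  [3:5] "ff" (len 2) => palindrome
Longest palindromic substring: "fff" with length 3

3


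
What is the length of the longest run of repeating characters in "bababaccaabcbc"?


Input: "bababaccaabcbc"
Scanning for longest run:
  Position 1 ('a'): new char, reset run to 1
  Position 2 ('b'): new char, reset run to 1
  Position 3 ('a'): new char, reset run to 1
  Position 4 ('b'): new char, reset run to 1
  Position 5 ('a'): new char, reset run to 1
  Position 6 ('c'): new char, reset run to 1
  Position 7 ('c'): continues run of 'c', length=2
  Position 8 ('a'): new char, reset run to 1
  Position 9 ('a'): continues run of 'a', length=2
  Position 10 ('b'): new char, reset run to 1
  Position 11 ('c'): new char, reset run to 1
  Position 12 ('b'): new char, reset run to 1
  Position 13 ('c'): new char, reset run to 1
Longest run: 'c' with length 2

2


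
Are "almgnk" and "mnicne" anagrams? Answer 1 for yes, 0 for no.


Strings: "almgnk", "mnicne"
Sorted first:  agklmn
Sorted second: ceimnn
Differ at position 0: 'a' vs 'c' => not anagrams

0


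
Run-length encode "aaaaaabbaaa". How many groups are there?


Input: aaaaaabbaaa
Scanning for consecutive runs:
  Group 1: 'a' x 6 (positions 0-5)
  Group 2: 'b' x 2 (positions 6-7)
  Group 3: 'a' x 3 (positions 8-10)
Total groups: 3

3


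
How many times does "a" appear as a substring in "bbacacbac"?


Searching for "a" in "bbacacbac"
Scanning each position:
  Position 0: "b" => no
  Position 1: "b" => no
  Position 2: "a" => MATCH
  Position 3: "c" => no
  Position 4: "a" => MATCH
  Position 5: "c" => no
  Position 6: "b" => no
  Position 7: "a" => MATCH
  Position 8: "c" => no
Total occurrences: 3

3


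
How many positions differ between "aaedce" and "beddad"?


Comparing "aaedce" and "beddad" position by position:
  Position 0: 'a' vs 'b' => DIFFER
  Position 1: 'a' vs 'e' => DIFFER
  Position 2: 'e' vs 'd' => DIFFER
  Position 3: 'd' vs 'd' => same
  Position 4: 'c' vs 'a' => DIFFER
  Position 5: 'e' vs 'd' => DIFFER
Positions that differ: 5

5


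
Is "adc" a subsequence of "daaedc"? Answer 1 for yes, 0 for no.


Check if "adc" is a subsequence of "daaedc"
Greedy scan:
  Position 0 ('d'): no match needed
  Position 1 ('a'): matches sub[0] = 'a'
  Position 2 ('a'): no match needed
  Position 3 ('e'): no match needed
  Position 4 ('d'): matches sub[1] = 'd'
  Position 5 ('c'): matches sub[2] = 'c'
All 3 characters matched => is a subsequence

1


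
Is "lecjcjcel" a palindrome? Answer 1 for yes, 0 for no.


Input: lecjcjcel
Reversed: lecjcjcel
  Compare pos 0 ('l') with pos 8 ('l'): match
  Compare pos 1 ('e') with pos 7 ('e'): match
  Compare pos 2 ('c') with pos 6 ('c'): match
  Compare pos 3 ('j') with pos 5 ('j'): match
Result: palindrome

1


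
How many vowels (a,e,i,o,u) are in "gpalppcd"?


Input: gpalppcd
Checking each character:
  'g' at position 0: consonant
  'p' at position 1: consonant
  'a' at position 2: vowel (running total: 1)
  'l' at position 3: consonant
  'p' at position 4: consonant
  'p' at position 5: consonant
  'c' at position 6: consonant
  'd' at position 7: consonant
Total vowels: 1

1


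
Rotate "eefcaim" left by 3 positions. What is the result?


Input: "eefcaim", rotate left by 3
First 3 characters: "eef"
Remaining characters: "caim"
Concatenate remaining + first: "caim" + "eef" = "caimeef"

caimeef


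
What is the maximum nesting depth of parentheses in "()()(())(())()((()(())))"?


Input: "()()(())(())()((()(())))"
Tracking depth:
  Position 0 '(': depth becomes 1
  Position 1 ')': depth becomes 0
  Position 2 '(': depth becomes 1
  Position 3 ')': depth becomes 0
  Position 4 '(': depth becomes 1
  Position 5 '(': depth becomes 2
  Position 6 ')': depth becomes 1
  Position 7 ')': depth becomes 0
  Position 8 '(': depth becomes 1
  Position 9 '(': depth becomes 2
  Position 10 ')': depth becomes 1
  Position 11 ')': depth becomes 0
  Position 12 '(': depth becomes 1
  Position 13 ')': depth becomes 0
  Position 14 '(': depth becomes 1
  Position 15 '(': depth becomes 2
  Position 16 '(': depth becomes 3
  Position 17 ')': depth becomes 2
  Position 18 '(': depth becomes 3
  Position 19 '(': depth becomes 4
  Position 20 ')': depth becomes 3
  Position 21 ')': depth becomes 2
  Position 22 ')': depth becomes 1
  Position 23 ')': depth becomes 0
Maximum depth reached: 4

4


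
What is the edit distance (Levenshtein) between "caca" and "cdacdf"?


Computing edit distance: "caca" -> "cdacdf"
DP table:
           c    d    a    c    d    f
      0    1    2    3    4    5    6
  c   1    0    1    2    3    4    5
  a   2    1    1    1    2    3    4
  c   3    2    2    2    1    2    3
  a   4    3    3    2    2    2    3
Edit distance = dp[4][6] = 3

3


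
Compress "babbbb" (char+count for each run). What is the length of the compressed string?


Input: babbbb
Runs:
  'b' x 1 => "b1"
  'a' x 1 => "a1"
  'b' x 4 => "b4"
Compressed: "b1a1b4"
Compressed length: 6

6


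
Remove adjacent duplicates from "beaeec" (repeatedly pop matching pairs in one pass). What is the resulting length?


Input: beaeec
Stack-based adjacent duplicate removal:
  Read 'b': push. Stack: b
  Read 'e': push. Stack: be
  Read 'a': push. Stack: bea
  Read 'e': push. Stack: beae
  Read 'e': matches stack top 'e' => pop. Stack: bea
  Read 'c': push. Stack: beac
Final stack: "beac" (length 4)

4


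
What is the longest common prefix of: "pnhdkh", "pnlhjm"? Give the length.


Words: pnhdkh, pnlhjm
  Position 0: all 'p' => match
  Position 1: all 'n' => match
  Position 2: ('h', 'l') => mismatch, stop
LCP = "pn" (length 2)

2


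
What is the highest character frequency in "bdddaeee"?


Input: bdddaeee
Character counts:
  'a': 1
  'b': 1
  'd': 3
  'e': 3
Maximum frequency: 3

3


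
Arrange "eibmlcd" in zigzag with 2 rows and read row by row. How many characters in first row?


Zigzag "eibmlcd" into 2 rows:
Placing characters:
  'e' => row 0
  'i' => row 1
  'b' => row 0
  'm' => row 1
  'l' => row 0
  'c' => row 1
  'd' => row 0
Rows:
  Row 0: "ebld"
  Row 1: "imc"
First row length: 4

4


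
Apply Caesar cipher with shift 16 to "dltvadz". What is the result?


Caesar cipher: shift "dltvadz" by 16
  'd' (pos 3) + 16 = pos 19 = 't'
  'l' (pos 11) + 16 = pos 1 = 'b'
  't' (pos 19) + 16 = pos 9 = 'j'
  'v' (pos 21) + 16 = pos 11 = 'l'
  'a' (pos 0) + 16 = pos 16 = 'q'
  'd' (pos 3) + 16 = pos 19 = 't'
  'z' (pos 25) + 16 = pos 15 = 'p'
Result: tbjlqtp

tbjlqtp


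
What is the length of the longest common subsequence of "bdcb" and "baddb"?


LCS of "bdcb" and "baddb"
DP table:
           b    a    d    d    b
      0    0    0    0    0    0
  b   0    1    1    1    1    1
  d   0    1    1    2    2    2
  c   0    1    1    2    2    2
  b   0    1    1    2    2    3
LCS length = dp[4][5] = 3

3


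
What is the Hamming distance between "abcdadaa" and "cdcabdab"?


Comparing "abcdadaa" and "cdcabdab" position by position:
  Position 0: 'a' vs 'c' => differ
  Position 1: 'b' vs 'd' => differ
  Position 2: 'c' vs 'c' => same
  Position 3: 'd' vs 'a' => differ
  Position 4: 'a' vs 'b' => differ
  Position 5: 'd' vs 'd' => same
  Position 6: 'a' vs 'a' => same
  Position 7: 'a' vs 'b' => differ
Total differences (Hamming distance): 5

5


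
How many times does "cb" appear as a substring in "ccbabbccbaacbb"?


Searching for "cb" in "ccbabbccbaacbb"
Scanning each position:
  Position 0: "cc" => no
  Position 1: "cb" => MATCH
  Position 2: "ba" => no
  Position 3: "ab" => no
  Position 4: "bb" => no
  Position 5: "bc" => no
  Position 6: "cc" => no
  Position 7: "cb" => MATCH
  Position 8: "ba" => no
  Position 9: "aa" => no
  Position 10: "ac" => no
  Position 11: "cb" => MATCH
  Position 12: "bb" => no
Total occurrences: 3

3


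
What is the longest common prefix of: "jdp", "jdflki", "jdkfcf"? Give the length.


Words: jdp, jdflki, jdkfcf
  Position 0: all 'j' => match
  Position 1: all 'd' => match
  Position 2: ('p', 'f', 'k') => mismatch, stop
LCP = "jd" (length 2)

2


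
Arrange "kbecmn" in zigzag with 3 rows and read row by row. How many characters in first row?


Zigzag "kbecmn" into 3 rows:
Placing characters:
  'k' => row 0
  'b' => row 1
  'e' => row 2
  'c' => row 1
  'm' => row 0
  'n' => row 1
Rows:
  Row 0: "km"
  Row 1: "bcn"
  Row 2: "e"
First row length: 2

2


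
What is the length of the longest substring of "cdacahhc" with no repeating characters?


Input: "cdacahhc"
Sliding window (track last position of each char):
  Position 0 ('c'): window [0,0] length 1 -- new best
  Position 1 ('d'): window [0,1] length 2 -- new best
  Position 2 ('a'): window [0,2] length 3 -- new best
  Position 3 ('c'): repeat (last at 0), move window start to 1
  Position 3 ('c'): window [1,3] length 3
  Position 4 ('a'): repeat (last at 2), move window start to 3
  Position 4 ('a'): window [3,4] length 2
  Position 5 ('h'): window [3,5] length 3
  Position 6 ('h'): repeat (last at 5), move window start to 6
  Position 6 ('h'): window [6,6] length 1
  Position 7 ('c'): window [6,7] length 2
Longest substring with no repeats: "cda" with length 3

3


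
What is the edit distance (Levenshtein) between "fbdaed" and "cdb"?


Computing edit distance: "fbdaed" -> "cdb"
DP table:
           c    d    b
      0    1    2    3
  f   1    1    2    3
  b   2    2    2    2
  d   3    3    2    3
  a   4    4    3    3
  e   5    5    4    4
  d   6    6    5    5
Edit distance = dp[6][3] = 5

5


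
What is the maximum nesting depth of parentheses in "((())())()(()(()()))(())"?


Input: "((())())()(()(()()))(())"
Tracking depth:
  Position 0 '(': depth becomes 1
  Position 1 '(': depth becomes 2
  Position 2 '(': depth becomes 3
  Position 3 ')': depth becomes 2
  Position 4 ')': depth becomes 1
  Position 5 '(': depth becomes 2
  Position 6 ')': depth becomes 1
  Position 7 ')': depth becomes 0
  Position 8 '(': depth becomes 1
  Position 9 ')': depth becomes 0
  Position 10 '(': depth becomes 1
  Position 11 '(': depth becomes 2
  Position 12 ')': depth becomes 1
  Position 13 '(': depth becomes 2
  Position 14 '(': depth becomes 3
  Position 15 ')': depth becomes 2
  Position 16 '(': depth becomes 3
  Position 17 ')': depth becomes 2
  Position 18 ')': depth becomes 1
  Position 19 ')': depth becomes 0
  Position 20 '(': depth becomes 1
  Position 21 '(': depth becomes 2
  Position 22 ')': depth becomes 1
  Position 23 ')': depth becomes 0
Maximum depth reached: 3

3


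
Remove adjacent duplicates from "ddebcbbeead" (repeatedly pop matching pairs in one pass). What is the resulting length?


Input: ddebcbbeead
Stack-based adjacent duplicate removal:
  Read 'd': push. Stack: d
  Read 'd': matches stack top 'd' => pop. Stack: (empty)
  Read 'e': push. Stack: e
  Read 'b': push. Stack: eb
  Read 'c': push. Stack: ebc
  Read 'b': push. Stack: ebcb
  Read 'b': matches stack top 'b' => pop. Stack: ebc
  Read 'e': push. Stack: ebce
  Read 'e': matches stack top 'e' => pop. Stack: ebc
  Read 'a': push. Stack: ebca
  Read 'd': push. Stack: ebcad
Final stack: "ebcad" (length 5)

5


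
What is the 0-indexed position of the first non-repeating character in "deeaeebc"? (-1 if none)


Input: deeaeebc
Character frequencies:
  'a': 1
  'b': 1
  'c': 1
  'd': 1
  'e': 4
Scanning left to right for freq == 1:
  Position 0 ('d'): unique! => answer = 0

0


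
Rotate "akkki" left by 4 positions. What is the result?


Input: "akkki", rotate left by 4
First 4 characters: "akkk"
Remaining characters: "i"
Concatenate remaining + first: "i" + "akkk" = "iakkk"

iakkk


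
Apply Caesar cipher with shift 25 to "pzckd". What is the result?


Caesar cipher: shift "pzckd" by 25
  'p' (pos 15) + 25 = pos 14 = 'o'
  'z' (pos 25) + 25 = pos 24 = 'y'
  'c' (pos 2) + 25 = pos 1 = 'b'
  'k' (pos 10) + 25 = pos 9 = 'j'
  'd' (pos 3) + 25 = pos 2 = 'c'
Result: oybjc

oybjc


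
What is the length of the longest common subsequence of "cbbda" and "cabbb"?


LCS of "cbbda" and "cabbb"
DP table:
           c    a    b    b    b
      0    0    0    0    0    0
  c   0    1    1    1    1    1
  b   0    1    1    2    2    2
  b   0    1    1    2    3    3
  d   0    1    1    2    3    3
  a   0    1    2    2    3    3
LCS length = dp[5][5] = 3

3


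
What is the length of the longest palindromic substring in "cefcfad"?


Input: "cefcfad"
Checking substrings for palindromes:
  [2:5] "fcf" (len 3) => palindrome
Longest palindromic substring: "fcf" with length 3

3


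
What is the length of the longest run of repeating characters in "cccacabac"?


Input: "cccacabac"
Scanning for longest run:
  Position 1 ('c'): continues run of 'c', length=2
  Position 2 ('c'): continues run of 'c', length=3
  Position 3 ('a'): new char, reset run to 1
  Position 4 ('c'): new char, reset run to 1
  Position 5 ('a'): new char, reset run to 1
  Position 6 ('b'): new char, reset run to 1
  Position 7 ('a'): new char, reset run to 1
  Position 8 ('c'): new char, reset run to 1
Longest run: 'c' with length 3

3


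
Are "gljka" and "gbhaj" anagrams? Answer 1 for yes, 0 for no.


Strings: "gljka", "gbhaj"
Sorted first:  agjkl
Sorted second: abghj
Differ at position 1: 'g' vs 'b' => not anagrams

0


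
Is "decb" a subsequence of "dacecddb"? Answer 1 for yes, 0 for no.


Check if "decb" is a subsequence of "dacecddb"
Greedy scan:
  Position 0 ('d'): matches sub[0] = 'd'
  Position 1 ('a'): no match needed
  Position 2 ('c'): no match needed
  Position 3 ('e'): matches sub[1] = 'e'
  Position 4 ('c'): matches sub[2] = 'c'
  Position 5 ('d'): no match needed
  Position 6 ('d'): no match needed
  Position 7 ('b'): matches sub[3] = 'b'
All 4 characters matched => is a subsequence

1


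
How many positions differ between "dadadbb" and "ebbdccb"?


Comparing "dadadbb" and "ebbdccb" position by position:
  Position 0: 'd' vs 'e' => DIFFER
  Position 1: 'a' vs 'b' => DIFFER
  Position 2: 'd' vs 'b' => DIFFER
  Position 3: 'a' vs 'd' => DIFFER
  Position 4: 'd' vs 'c' => DIFFER
  Position 5: 'b' vs 'c' => DIFFER
  Position 6: 'b' vs 'b' => same
Positions that differ: 6

6


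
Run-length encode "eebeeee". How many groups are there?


Input: eebeeee
Scanning for consecutive runs:
  Group 1: 'e' x 2 (positions 0-1)
  Group 2: 'b' x 1 (positions 2-2)
  Group 3: 'e' x 4 (positions 3-6)
Total groups: 3

3


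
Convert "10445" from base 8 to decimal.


Input: "10445" in base 8
Positional expansion:
  Digit '1' (value 1) x 8^4 = 4096
  Digit '0' (value 0) x 8^3 = 0
  Digit '4' (value 4) x 8^2 = 256
  Digit '4' (value 4) x 8^1 = 32
  Digit '5' (value 5) x 8^0 = 5
Sum = 4389

4389


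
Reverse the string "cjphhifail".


Input: cjphhifail
Reading characters right to left:
  Position 9: 'l'
  Position 8: 'i'
  Position 7: 'a'
  Position 6: 'f'
  Position 5: 'i'
  Position 4: 'h'
  Position 3: 'h'
  Position 2: 'p'
  Position 1: 'j'
  Position 0: 'c'
Reversed: liafihhpjc

liafihhpjc


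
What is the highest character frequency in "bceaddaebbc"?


Input: bceaddaebbc
Character counts:
  'a': 2
  'b': 3
  'c': 2
  'd': 2
  'e': 2
Maximum frequency: 3

3


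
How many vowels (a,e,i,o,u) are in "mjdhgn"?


Input: mjdhgn
Checking each character:
  'm' at position 0: consonant
  'j' at position 1: consonant
  'd' at position 2: consonant
  'h' at position 3: consonant
  'g' at position 4: consonant
  'n' at position 5: consonant
Total vowels: 0

0


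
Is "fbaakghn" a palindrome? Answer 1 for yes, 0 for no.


Input: fbaakghn
Reversed: nhgkaabf
  Compare pos 0 ('f') with pos 7 ('n'): MISMATCH
  Compare pos 1 ('b') with pos 6 ('h'): MISMATCH
  Compare pos 2 ('a') with pos 5 ('g'): MISMATCH
  Compare pos 3 ('a') with pos 4 ('k'): MISMATCH
Result: not a palindrome

0


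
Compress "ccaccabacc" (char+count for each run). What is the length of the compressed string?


Input: ccaccabacc
Runs:
  'c' x 2 => "c2"
  'a' x 1 => "a1"
  'c' x 2 => "c2"
  'a' x 1 => "a1"
  'b' x 1 => "b1"
  'a' x 1 => "a1"
  'c' x 2 => "c2"
Compressed: "c2a1c2a1b1a1c2"
Compressed length: 14

14


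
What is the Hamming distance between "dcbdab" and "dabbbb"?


Comparing "dcbdab" and "dabbbb" position by position:
  Position 0: 'd' vs 'd' => same
  Position 1: 'c' vs 'a' => differ
  Position 2: 'b' vs 'b' => same
  Position 3: 'd' vs 'b' => differ
  Position 4: 'a' vs 'b' => differ
  Position 5: 'b' vs 'b' => same
Total differences (Hamming distance): 3

3


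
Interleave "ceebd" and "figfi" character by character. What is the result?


Interleaving "ceebd" and "figfi":
  Position 0: 'c' from first, 'f' from second => "cf"
  Position 1: 'e' from first, 'i' from second => "ei"
  Position 2: 'e' from first, 'g' from second => "eg"
  Position 3: 'b' from first, 'f' from second => "bf"
  Position 4: 'd' from first, 'i' from second => "di"
Result: cfeiegbfdi

cfeiegbfdi


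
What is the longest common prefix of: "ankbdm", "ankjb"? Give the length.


Words: ankbdm, ankjb
  Position 0: all 'a' => match
  Position 1: all 'n' => match
  Position 2: all 'k' => match
  Position 3: ('b', 'j') => mismatch, stop
LCP = "ank" (length 3)

3


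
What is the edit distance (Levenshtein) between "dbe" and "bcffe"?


Computing edit distance: "dbe" -> "bcffe"
DP table:
           b    c    f    f    e
      0    1    2    3    4    5
  d   1    1    2    3    4    5
  b   2    1    2    3    4    5
  e   3    2    2    3    4    4
Edit distance = dp[3][5] = 4

4


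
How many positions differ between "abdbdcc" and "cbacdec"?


Comparing "abdbdcc" and "cbacdec" position by position:
  Position 0: 'a' vs 'c' => DIFFER
  Position 1: 'b' vs 'b' => same
  Position 2: 'd' vs 'a' => DIFFER
  Position 3: 'b' vs 'c' => DIFFER
  Position 4: 'd' vs 'd' => same
  Position 5: 'c' vs 'e' => DIFFER
  Position 6: 'c' vs 'c' => same
Positions that differ: 4

4


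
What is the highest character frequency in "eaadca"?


Input: eaadca
Character counts:
  'a': 3
  'c': 1
  'd': 1
  'e': 1
Maximum frequency: 3

3


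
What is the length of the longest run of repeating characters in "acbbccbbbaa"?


Input: "acbbccbbbaa"
Scanning for longest run:
  Position 1 ('c'): new char, reset run to 1
  Position 2 ('b'): new char, reset run to 1
  Position 3 ('b'): continues run of 'b', length=2
  Position 4 ('c'): new char, reset run to 1
  Position 5 ('c'): continues run of 'c', length=2
  Position 6 ('b'): new char, reset run to 1
  Position 7 ('b'): continues run of 'b', length=2
  Position 8 ('b'): continues run of 'b', length=3
  Position 9 ('a'): new char, reset run to 1
  Position 10 ('a'): continues run of 'a', length=2
Longest run: 'b' with length 3

3


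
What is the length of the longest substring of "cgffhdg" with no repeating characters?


Input: "cgffhdg"
Sliding window (track last position of each char):
  Position 0 ('c'): window [0,0] length 1 -- new best
  Position 1 ('g'): window [0,1] length 2 -- new best
  Position 2 ('f'): window [0,2] length 3 -- new best
  Position 3 ('f'): repeat (last at 2), move window start to 3
  Position 3 ('f'): window [3,3] length 1
  Position 4 ('h'): window [3,4] length 2
  Position 5 ('d'): window [3,5] length 3
  Position 6 ('g'): window [3,6] length 4 -- new best
Longest substring with no repeats: "fhdg" with length 4

4


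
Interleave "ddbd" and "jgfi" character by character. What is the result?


Interleaving "ddbd" and "jgfi":
  Position 0: 'd' from first, 'j' from second => "dj"
  Position 1: 'd' from first, 'g' from second => "dg"
  Position 2: 'b' from first, 'f' from second => "bf"
  Position 3: 'd' from first, 'i' from second => "di"
Result: djdgbfdi

djdgbfdi


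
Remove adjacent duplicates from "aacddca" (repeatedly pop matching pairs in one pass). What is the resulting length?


Input: aacddca
Stack-based adjacent duplicate removal:
  Read 'a': push. Stack: a
  Read 'a': matches stack top 'a' => pop. Stack: (empty)
  Read 'c': push. Stack: c
  Read 'd': push. Stack: cd
  Read 'd': matches stack top 'd' => pop. Stack: c
  Read 'c': matches stack top 'c' => pop. Stack: (empty)
  Read 'a': push. Stack: a
Final stack: "a" (length 1)

1


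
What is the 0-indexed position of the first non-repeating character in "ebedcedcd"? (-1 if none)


Input: ebedcedcd
Character frequencies:
  'b': 1
  'c': 2
  'd': 3
  'e': 3
Scanning left to right for freq == 1:
  Position 0 ('e'): freq=3, skip
  Position 1 ('b'): unique! => answer = 1

1


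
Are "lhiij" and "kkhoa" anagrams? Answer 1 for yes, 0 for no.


Strings: "lhiij", "kkhoa"
Sorted first:  hiijl
Sorted second: ahkko
Differ at position 0: 'h' vs 'a' => not anagrams

0


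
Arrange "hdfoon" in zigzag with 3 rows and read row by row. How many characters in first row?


Zigzag "hdfoon" into 3 rows:
Placing characters:
  'h' => row 0
  'd' => row 1
  'f' => row 2
  'o' => row 1
  'o' => row 0
  'n' => row 1
Rows:
  Row 0: "ho"
  Row 1: "don"
  Row 2: "f"
First row length: 2

2


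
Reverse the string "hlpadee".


Input: hlpadee
Reading characters right to left:
  Position 6: 'e'
  Position 5: 'e'
  Position 4: 'd'
  Position 3: 'a'
  Position 2: 'p'
  Position 1: 'l'
  Position 0: 'h'
Reversed: eedaplh

eedaplh


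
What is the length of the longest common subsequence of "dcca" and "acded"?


LCS of "dcca" and "acded"
DP table:
           a    c    d    e    d
      0    0    0    0    0    0
  d   0    0    0    1    1    1
  c   0    0    1    1    1    1
  c   0    0    1    1    1    1
  a   0    1    1    1    1    1
LCS length = dp[4][5] = 1

1


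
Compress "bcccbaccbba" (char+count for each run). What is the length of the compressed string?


Input: bcccbaccbba
Runs:
  'b' x 1 => "b1"
  'c' x 3 => "c3"
  'b' x 1 => "b1"
  'a' x 1 => "a1"
  'c' x 2 => "c2"
  'b' x 2 => "b2"
  'a' x 1 => "a1"
Compressed: "b1c3b1a1c2b2a1"
Compressed length: 14

14


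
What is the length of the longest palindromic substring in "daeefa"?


Input: "daeefa"
Checking substrings for palindromes:
  [2:4] "ee" (len 2) => palindrome
Longest palindromic substring: "ee" with length 2

2


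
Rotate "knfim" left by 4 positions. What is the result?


Input: "knfim", rotate left by 4
First 4 characters: "knfi"
Remaining characters: "m"
Concatenate remaining + first: "m" + "knfi" = "mknfi"

mknfi


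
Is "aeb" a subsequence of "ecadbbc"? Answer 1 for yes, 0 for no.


Check if "aeb" is a subsequence of "ecadbbc"
Greedy scan:
  Position 0 ('e'): no match needed
  Position 1 ('c'): no match needed
  Position 2 ('a'): matches sub[0] = 'a'
  Position 3 ('d'): no match needed
  Position 4 ('b'): no match needed
  Position 5 ('b'): no match needed
  Position 6 ('c'): no match needed
Only matched 1/3 characters => not a subsequence

0


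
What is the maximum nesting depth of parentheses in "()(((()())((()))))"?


Input: "()(((()())((()))))"
Tracking depth:
  Position 0 '(': depth becomes 1
  Position 1 ')': depth becomes 0
  Position 2 '(': depth becomes 1
  Position 3 '(': depth becomes 2
  Position 4 '(': depth becomes 3
  Position 5 '(': depth becomes 4
  Position 6 ')': depth becomes 3
  Position 7 '(': depth becomes 4
  Position 8 ')': depth becomes 3
  Position 9 ')': depth becomes 2
  Position 10 '(': depth becomes 3
  Position 11 '(': depth becomes 4
  Position 12 '(': depth becomes 5
  Position 13 ')': depth becomes 4
  Position 14 ')': depth becomes 3
  Position 15 ')': depth becomes 2
  Position 16 ')': depth becomes 1
  Position 17 ')': depth becomes 0
Maximum depth reached: 5

5


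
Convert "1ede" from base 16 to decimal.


Input: "1ede" in base 16
Positional expansion:
  Digit '1' (value 1) x 16^3 = 4096
  Digit 'e' (value 14) x 16^2 = 3584
  Digit 'd' (value 13) x 16^1 = 208
  Digit 'e' (value 14) x 16^0 = 14
Sum = 7902

7902


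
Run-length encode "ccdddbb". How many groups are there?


Input: ccdddbb
Scanning for consecutive runs:
  Group 1: 'c' x 2 (positions 0-1)
  Group 2: 'd' x 3 (positions 2-4)
  Group 3: 'b' x 2 (positions 5-6)
Total groups: 3

3


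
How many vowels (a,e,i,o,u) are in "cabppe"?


Input: cabppe
Checking each character:
  'c' at position 0: consonant
  'a' at position 1: vowel (running total: 1)
  'b' at position 2: consonant
  'p' at position 3: consonant
  'p' at position 4: consonant
  'e' at position 5: vowel (running total: 2)
Total vowels: 2

2


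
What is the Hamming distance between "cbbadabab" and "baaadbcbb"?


Comparing "cbbadabab" and "baaadbcbb" position by position:
  Position 0: 'c' vs 'b' => differ
  Position 1: 'b' vs 'a' => differ
  Position 2: 'b' vs 'a' => differ
  Position 3: 'a' vs 'a' => same
  Position 4: 'd' vs 'd' => same
  Position 5: 'a' vs 'b' => differ
  Position 6: 'b' vs 'c' => differ
  Position 7: 'a' vs 'b' => differ
  Position 8: 'b' vs 'b' => same
Total differences (Hamming distance): 6

6


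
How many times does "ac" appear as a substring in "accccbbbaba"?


Searching for "ac" in "accccbbbaba"
Scanning each position:
  Position 0: "ac" => MATCH
  Position 1: "cc" => no
  Position 2: "cc" => no
  Position 3: "cc" => no
  Position 4: "cb" => no
  Position 5: "bb" => no
  Position 6: "bb" => no
  Position 7: "ba" => no
  Position 8: "ab" => no
  Position 9: "ba" => no
Total occurrences: 1

1


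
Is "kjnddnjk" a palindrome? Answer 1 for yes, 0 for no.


Input: kjnddnjk
Reversed: kjnddnjk
  Compare pos 0 ('k') with pos 7 ('k'): match
  Compare pos 1 ('j') with pos 6 ('j'): match
  Compare pos 2 ('n') with pos 5 ('n'): match
  Compare pos 3 ('d') with pos 4 ('d'): match
Result: palindrome

1


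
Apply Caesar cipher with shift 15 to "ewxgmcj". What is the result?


Caesar cipher: shift "ewxgmcj" by 15
  'e' (pos 4) + 15 = pos 19 = 't'
  'w' (pos 22) + 15 = pos 11 = 'l'
  'x' (pos 23) + 15 = pos 12 = 'm'
  'g' (pos 6) + 15 = pos 21 = 'v'
  'm' (pos 12) + 15 = pos 1 = 'b'
  'c' (pos 2) + 15 = pos 17 = 'r'
  'j' (pos 9) + 15 = pos 24 = 'y'
Result: tlmvbry

tlmvbry


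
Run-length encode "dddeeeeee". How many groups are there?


Input: dddeeeeee
Scanning for consecutive runs:
  Group 1: 'd' x 3 (positions 0-2)
  Group 2: 'e' x 6 (positions 3-8)
Total groups: 2

2


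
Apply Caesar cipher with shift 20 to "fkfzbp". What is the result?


Caesar cipher: shift "fkfzbp" by 20
  'f' (pos 5) + 20 = pos 25 = 'z'
  'k' (pos 10) + 20 = pos 4 = 'e'
  'f' (pos 5) + 20 = pos 25 = 'z'
  'z' (pos 25) + 20 = pos 19 = 't'
  'b' (pos 1) + 20 = pos 21 = 'v'
  'p' (pos 15) + 20 = pos 9 = 'j'
Result: zeztvj

zeztvj


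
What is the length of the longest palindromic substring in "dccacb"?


Input: "dccacb"
Checking substrings for palindromes:
  [2:5] "cac" (len 3) => palindrome
  [1:3] "cc" (len 2) => palindrome
Longest palindromic substring: "cac" with length 3

3


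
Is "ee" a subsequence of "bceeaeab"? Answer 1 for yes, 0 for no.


Check if "ee" is a subsequence of "bceeaeab"
Greedy scan:
  Position 0 ('b'): no match needed
  Position 1 ('c'): no match needed
  Position 2 ('e'): matches sub[0] = 'e'
  Position 3 ('e'): matches sub[1] = 'e'
  Position 4 ('a'): no match needed
  Position 5 ('e'): no match needed
  Position 6 ('a'): no match needed
  Position 7 ('b'): no match needed
All 2 characters matched => is a subsequence

1


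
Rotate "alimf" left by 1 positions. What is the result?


Input: "alimf", rotate left by 1
First 1 characters: "a"
Remaining characters: "limf"
Concatenate remaining + first: "limf" + "a" = "limfa"

limfa


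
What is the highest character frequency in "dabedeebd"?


Input: dabedeebd
Character counts:
  'a': 1
  'b': 2
  'd': 3
  'e': 3
Maximum frequency: 3

3


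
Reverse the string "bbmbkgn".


Input: bbmbkgn
Reading characters right to left:
  Position 6: 'n'
  Position 5: 'g'
  Position 4: 'k'
  Position 3: 'b'
  Position 2: 'm'
  Position 1: 'b'
  Position 0: 'b'
Reversed: ngkbmbb

ngkbmbb


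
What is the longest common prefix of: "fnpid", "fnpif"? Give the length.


Words: fnpid, fnpif
  Position 0: all 'f' => match
  Position 1: all 'n' => match
  Position 2: all 'p' => match
  Position 3: all 'i' => match
  Position 4: ('d', 'f') => mismatch, stop
LCP = "fnpi" (length 4)

4


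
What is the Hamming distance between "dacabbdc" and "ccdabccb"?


Comparing "dacabbdc" and "ccdabccb" position by position:
  Position 0: 'd' vs 'c' => differ
  Position 1: 'a' vs 'c' => differ
  Position 2: 'c' vs 'd' => differ
  Position 3: 'a' vs 'a' => same
  Position 4: 'b' vs 'b' => same
  Position 5: 'b' vs 'c' => differ
  Position 6: 'd' vs 'c' => differ
  Position 7: 'c' vs 'b' => differ
Total differences (Hamming distance): 6

6


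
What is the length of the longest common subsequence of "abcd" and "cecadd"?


LCS of "abcd" and "cecadd"
DP table:
           c    e    c    a    d    d
      0    0    0    0    0    0    0
  a   0    0    0    0    1    1    1
  b   0    0    0    0    1    1    1
  c   0    1    1    1    1    1    1
  d   0    1    1    1    1    2    2
LCS length = dp[4][6] = 2

2


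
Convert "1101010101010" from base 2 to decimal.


Input: "1101010101010" in base 2
Positional expansion:
  Digit '1' (value 1) x 2^12 = 4096
  Digit '1' (value 1) x 2^11 = 2048
  Digit '0' (value 0) x 2^10 = 0
  Digit '1' (value 1) x 2^9 = 512
  Digit '0' (value 0) x 2^8 = 0
  Digit '1' (value 1) x 2^7 = 128
  Digit '0' (value 0) x 2^6 = 0
  Digit '1' (value 1) x 2^5 = 32
  Digit '0' (value 0) x 2^4 = 0
  Digit '1' (value 1) x 2^3 = 8
  Digit '0' (value 0) x 2^2 = 0
  Digit '1' (value 1) x 2^1 = 2
  Digit '0' (value 0) x 2^0 = 0
Sum = 6826

6826


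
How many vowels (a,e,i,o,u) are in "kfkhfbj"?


Input: kfkhfbj
Checking each character:
  'k' at position 0: consonant
  'f' at position 1: consonant
  'k' at position 2: consonant
  'h' at position 3: consonant
  'f' at position 4: consonant
  'b' at position 5: consonant
  'j' at position 6: consonant
Total vowels: 0

0


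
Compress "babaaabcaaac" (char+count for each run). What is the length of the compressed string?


Input: babaaabcaaac
Runs:
  'b' x 1 => "b1"
  'a' x 1 => "a1"
  'b' x 1 => "b1"
  'a' x 3 => "a3"
  'b' x 1 => "b1"
  'c' x 1 => "c1"
  'a' x 3 => "a3"
  'c' x 1 => "c1"
Compressed: "b1a1b1a3b1c1a3c1"
Compressed length: 16

16


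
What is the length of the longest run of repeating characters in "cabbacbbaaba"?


Input: "cabbacbbaaba"
Scanning for longest run:
  Position 1 ('a'): new char, reset run to 1
  Position 2 ('b'): new char, reset run to 1
  Position 3 ('b'): continues run of 'b', length=2
  Position 4 ('a'): new char, reset run to 1
  Position 5 ('c'): new char, reset run to 1
  Position 6 ('b'): new char, reset run to 1
  Position 7 ('b'): continues run of 'b', length=2
  Position 8 ('a'): new char, reset run to 1
  Position 9 ('a'): continues run of 'a', length=2
  Position 10 ('b'): new char, reset run to 1
  Position 11 ('a'): new char, reset run to 1
Longest run: 'b' with length 2

2


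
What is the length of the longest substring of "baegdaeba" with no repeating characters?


Input: "baegdaeba"
Sliding window (track last position of each char):
  Position 0 ('b'): window [0,0] length 1 -- new best
  Position 1 ('a'): window [0,1] length 2 -- new best
  Position 2 ('e'): window [0,2] length 3 -- new best
  Position 3 ('g'): window [0,3] length 4 -- new best
  Position 4 ('d'): window [0,4] length 5 -- new best
  Position 5 ('a'): repeat (last at 1), move window start to 2
  Position 5 ('a'): window [2,5] length 4
  Position 6 ('e'): repeat (last at 2), move window start to 3
  Position 6 ('e'): window [3,6] length 4
  Position 7 ('b'): window [3,7] length 5
  Position 8 ('a'): repeat (last at 5), move window start to 6
  Position 8 ('a'): window [6,8] length 3
Longest substring with no repeats: "baegd" with length 5

5


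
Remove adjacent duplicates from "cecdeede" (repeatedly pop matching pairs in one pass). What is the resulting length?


Input: cecdeede
Stack-based adjacent duplicate removal:
  Read 'c': push. Stack: c
  Read 'e': push. Stack: ce
  Read 'c': push. Stack: cec
  Read 'd': push. Stack: cecd
  Read 'e': push. Stack: cecde
  Read 'e': matches stack top 'e' => pop. Stack: cecd
  Read 'd': matches stack top 'd' => pop. Stack: cec
  Read 'e': push. Stack: cece
Final stack: "cece" (length 4)

4


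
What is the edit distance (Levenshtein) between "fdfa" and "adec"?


Computing edit distance: "fdfa" -> "adec"
DP table:
           a    d    e    c
      0    1    2    3    4
  f   1    1    2    3    4
  d   2    2    1    2    3
  f   3    3    2    2    3
  a   4    3    3    3    3
Edit distance = dp[4][4] = 3

3
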